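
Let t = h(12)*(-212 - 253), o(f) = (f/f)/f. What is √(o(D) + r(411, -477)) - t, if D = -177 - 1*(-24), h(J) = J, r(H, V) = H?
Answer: 5580 + √1068994/51 ≈ 5600.3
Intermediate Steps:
D = -153 (D = -177 + 24 = -153)
o(f) = 1/f
t = -5580 (t = 12*(-212 - 253) = 12*(-465) = -5580)
√(o(D) + r(411, -477)) - t = √(1/(-153) + 411) - 1*(-5580) = √(-1/153 + 411) + 5580 = √(62882/153) + 5580 = √1068994/51 + 5580 = 5580 + √1068994/51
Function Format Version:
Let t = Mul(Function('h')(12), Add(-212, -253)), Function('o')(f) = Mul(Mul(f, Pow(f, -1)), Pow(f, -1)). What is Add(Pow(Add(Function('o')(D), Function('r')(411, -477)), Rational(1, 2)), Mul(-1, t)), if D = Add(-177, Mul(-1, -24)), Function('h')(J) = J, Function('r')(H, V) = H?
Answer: Add(5580, Mul(Rational(1, 51), Pow(1068994, Rational(1, 2)))) ≈ 5600.3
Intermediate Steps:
D = -153 (D = Add(-177, 24) = -153)
Function('o')(f) = Pow(f, -1) (Function('o')(f) = Mul(1, Pow(f, -1)) = Pow(f, -1))
t = -5580 (t = Mul(12, Add(-212, -253)) = Mul(12, -465) = -5580)
Add(Pow(Add(Function('o')(D), Function('r')(411, -477)), Rational(1, 2)), Mul(-1, t)) = Add(Pow(Add(Pow(-153, -1), 411), Rational(1, 2)), Mul(-1, -5580)) = Add(Pow(Add(Rational(-1, 153), 411), Rational(1, 2)), 5580) = Add(Pow(Rational(62882, 153), Rational(1, 2)), 5580) = Add(Mul(Rational(1, 51), Pow(1068994, Rational(1, 2))), 5580) = Add(5580, Mul(Rational(1, 51), Pow(1068994, Rational(1, 2))))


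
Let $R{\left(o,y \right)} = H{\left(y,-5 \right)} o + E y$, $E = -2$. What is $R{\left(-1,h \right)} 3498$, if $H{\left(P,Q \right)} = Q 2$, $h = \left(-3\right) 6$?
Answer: $160908$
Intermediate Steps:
$h = -18$
$H{\left(P,Q \right)} = 2 Q$
$R{\left(o,y \right)} = - 10 o - 2 y$ ($R{\left(o,y \right)} = 2 \left(-5\right) o - 2 y = - 10 o - 2 y$)
$R{\left(-1,h \right)} 3498 = \left(\left(-10\right) \left(-1\right) - -36\right) 3498 = \left(10 + 36\right) 3498 = 46 \cdot 3498 = 160908$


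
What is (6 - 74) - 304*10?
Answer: -3108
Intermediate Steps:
(6 - 74) - 304*10 = -68 - 76*40 = -68 - 3040 = -3108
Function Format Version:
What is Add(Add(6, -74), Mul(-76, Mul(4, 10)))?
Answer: -3108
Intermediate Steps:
Add(Add(6, -74), Mul(-76, Mul(4, 10))) = Add(-68, Mul(-76, 40)) = Add(-68, -3040) = -3108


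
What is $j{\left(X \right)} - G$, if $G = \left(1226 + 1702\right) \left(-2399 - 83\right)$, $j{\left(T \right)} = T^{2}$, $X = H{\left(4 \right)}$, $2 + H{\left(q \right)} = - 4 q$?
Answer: $7267620$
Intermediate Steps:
$H{\left(q \right)} = -2 - 4 q$
$X = -18$ ($X = -2 - 16 = -18$)
$G = -7267296$ ($G = 2928 \left(-2482\right) = -7267296$)
$j{\left(X \right)} - G = \left(-18\right)^{2} - -7267296 = 324 + 7267296 = 7267620$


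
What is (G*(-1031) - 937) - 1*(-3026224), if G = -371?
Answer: 3407788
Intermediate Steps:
(G*(-1031) - 937) - 1*(-3026224) = (-371*(-1031) - 937) - 1*(-3026224) = (382501 - 937) + 3026224 = 381564 + 3026224 = 3407788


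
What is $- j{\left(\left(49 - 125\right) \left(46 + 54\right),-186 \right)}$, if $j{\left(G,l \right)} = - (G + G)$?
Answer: $-15200$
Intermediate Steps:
$j{\left(G,l \right)} = - 2 G$
$- j{\left(\left(49 - 125\right) \left(46 + 54\right),-186 \right)} = - \left(-2\right) \left(49 - 125\right) \left(46 + 54\right) = - \left(-2\right) \left(\left(-76\right) 100\right) = - \left(-2\right) \left(-7600\right) = \left(-1\right) 15200 = -15200$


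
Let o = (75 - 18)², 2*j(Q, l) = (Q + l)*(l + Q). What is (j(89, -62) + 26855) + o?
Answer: 60937/2 ≈ 30469.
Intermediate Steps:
j(Q, l) = (Q + l)²/2 (j(Q, l) = ((Q + l)*(l + Q))/2 = ((Q + l)*(Q + l))/2 = (Q + l)²/2)
o = 3249 (o = 57² = 3249)
(j(89, -62) + 26855) + o = ((89 - 62)²/2 + 26855) + 3249 = ((½)*27² + 26855) + 3249 = ((½)*729 + 26855) + 3249 = (729/2 + 26855) + 3249 = 54439/2 + 3249 = 60937/2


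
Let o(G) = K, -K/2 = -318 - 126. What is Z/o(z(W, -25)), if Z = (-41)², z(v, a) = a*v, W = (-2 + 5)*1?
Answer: 1681/888 ≈ 1.8930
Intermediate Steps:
K = 888 (K = -2*(-318 - 126) = -2*(-444) = 888)
W = 3 (W = 3*1 = 3)
o(G) = 888
Z = 1681
Z/o(z(W, -25)) = 1681/888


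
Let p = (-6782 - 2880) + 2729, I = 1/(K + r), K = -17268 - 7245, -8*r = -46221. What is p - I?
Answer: -1039138831/149883 ≈ -6933.0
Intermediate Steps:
r = 46221/8 (r = -⅛*(-46221) = 46221/8 ≈ 5777.6)
K = -24513
I = -8/149883 (I = 1/(-24513 + 46221/8) = 1/(-149883/8) = -8/149883 ≈ -5.3375e-5)
p = -6933 (p = -9662 + 2729 = -6933)
p - I = -6933 - 1*(-8/149883) = -6933 + 8/149883 = -1039138831/149883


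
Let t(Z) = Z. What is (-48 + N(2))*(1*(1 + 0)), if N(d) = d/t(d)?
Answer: -47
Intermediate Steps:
N(d) = 1 (N(d) = d/d = 1)
(-48 + N(2))*(1*(1 + 0)) = (-48 + 1)*(1*(1 + 0)) = -47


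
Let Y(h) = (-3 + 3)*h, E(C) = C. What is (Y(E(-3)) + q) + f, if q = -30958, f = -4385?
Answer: -35343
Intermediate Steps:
Y(h) = 0 (Y(h) = 0*h = 0)
(Y(E(-3)) + q) + f = (0 - 30958) - 4385 = -30958 - 4385 = -35343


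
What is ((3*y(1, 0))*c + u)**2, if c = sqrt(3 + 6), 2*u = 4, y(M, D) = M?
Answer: 121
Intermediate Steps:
u = 2 (u = (1/2)*4 = 2)
c = 3 (c = sqrt(9) = 3)
((3*y(1, 0))*c + u)**2 = ((3*1)*3 + 2)**2 = (3*3 + 2)**2 = (9 + 2)**2 = 11**2 = 121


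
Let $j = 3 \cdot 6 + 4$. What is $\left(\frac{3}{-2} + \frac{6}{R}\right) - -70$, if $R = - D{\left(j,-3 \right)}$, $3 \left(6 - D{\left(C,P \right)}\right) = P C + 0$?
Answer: $\frac{478}{7} \approx 68.286$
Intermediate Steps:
$j = 22$ ($j = 18 + 4 = 22$)
$D{\left(C,P \right)} = 6 - \frac{C P}{3}$ ($D{\left(C,P \right)} = 6 - \frac{P C + 0}{3} = 6 - \frac{C P + 0}{3} = 6 - \frac{C P}{3}$)
$R = -28$ ($R = - (6 - \frac{22}{3} \left(-3\right)) = - (6 + 22) = \left(-1\right) 28 = -28$)
$\left(\frac{3}{-2} + \frac{6}{R}\right) - -70 = \left(\frac{3}{-2} + \frac{6}{-28}\right) - -70 = \left(3 \left(- \frac{1}{2}\right) + 6 \left(- \frac{1}{28}\right)\right) + 70 = \left(- \frac{3}{2} - \frac{3}{14}\right) + 70 = - \frac{12}{7} + 70 = \frac{478}{7}$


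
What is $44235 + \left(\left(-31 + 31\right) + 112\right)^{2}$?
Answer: $56779$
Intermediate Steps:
$44235 + \left(\left(-31 + 31\right) + 112\right)^{2} = 44235 + \left(0 + 112\right)^{2} = 44235 + 112^{2} = 44235 + 12544 = 56779$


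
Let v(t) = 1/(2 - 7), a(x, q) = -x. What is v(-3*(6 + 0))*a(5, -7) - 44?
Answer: -43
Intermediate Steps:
v(t) = -⅕ (v(t) = 1/(-5) = -⅕)
v(-3*(6 + 0))*a(5, -7) - 44 = -(-1)*5/5 - 44 = -⅕*(-5) - 44 = 1 - 44 = -43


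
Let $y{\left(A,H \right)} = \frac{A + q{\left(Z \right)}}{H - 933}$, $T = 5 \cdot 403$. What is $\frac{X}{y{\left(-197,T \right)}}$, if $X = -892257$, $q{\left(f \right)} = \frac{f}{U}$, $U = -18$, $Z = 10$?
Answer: $\frac{4344399333}{889} \approx 4.8868 \cdot 10^{6}$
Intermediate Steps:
$q{\left(f \right)} = - \frac{f}{18}$ ($q{\left(f \right)} = \frac{f}{-18} = f \left(- \frac{1}{18}\right) = - \frac{f}{18}$)
$T = 2015$
$y{\left(A,H \right)} = \frac{- \frac{5}{9} + A}{-933 + H}$ ($y{\left(A,H \right)} = \frac{A - \frac{5}{9}}{H - 933} = \frac{A - \frac{5}{9}}{-933 + H} = \frac{- \frac{5}{9} + A}{-933 + H}$)
$\frac{X}{y{\left(-197,T \right)}} = - \frac{892257}{\frac{1}{-933 + 2015} \left(- \frac{5}{9} - 197\right)} = - \frac{892257}{\frac{1}{1082} \left(- \frac{1778}{9}\right)} = - \frac{892257}{- \frac{889}{4869}} = \left(-892257\right) \left(- \frac{4869}{889}\right) = \frac{4344399333}{889}$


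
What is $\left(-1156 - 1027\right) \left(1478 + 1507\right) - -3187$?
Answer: $-6513068$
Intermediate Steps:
$\left(-1156 - 1027\right) \left(1478 + 1507\right) - -3187 = \left(-2183\right) 2985 + 3187 = -6516255 + 3187 = -6513068$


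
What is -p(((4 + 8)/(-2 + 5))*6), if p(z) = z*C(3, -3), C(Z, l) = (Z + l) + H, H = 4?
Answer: -96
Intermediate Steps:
C(Z, l) = 4 + Z + l (C(Z, l) = (Z + l) + 4 = 4 + Z + l)
p(z) = 4*z (p(z) = z*(4 + 3 - 3) = z*4 = 4*z)
-p(((4 + 8)/(-2 + 5))*6) = -4*((4 + 8)/(-2 + 5))*6 = -4*(12/3)*6 = -4*(12*(⅓))*6 = -4*4*6 = -4*24 = -1*96 = -96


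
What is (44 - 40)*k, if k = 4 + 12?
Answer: 64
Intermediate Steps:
k = 16
(44 - 40)*k = (44 - 40)*16 = 4*16 = 64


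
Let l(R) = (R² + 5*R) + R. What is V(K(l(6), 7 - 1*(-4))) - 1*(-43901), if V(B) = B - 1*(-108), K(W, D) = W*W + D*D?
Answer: 49314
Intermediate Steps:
l(R) = R² + 6*R
K(W, D) = D² + W² (K(W, D) = W² + D² = D² + W²)
V(B) = 108 + B (V(B) = B + 108 = 108 + B)
V(K(l(6), 7 - 1*(-4))) - 1*(-43901) = (108 + ((7 - 1*(-4))² + (6*(6 + 6))²)) - 1*(-43901) = (108 + ((7 + 4)² + (6*12)²)) + 43901 = (108 + (11² + 72²)) + 43901 = (108 + (121 + 5184)) + 43901 = (108 + 5305) + 43901 = 5413 + 43901 = 49314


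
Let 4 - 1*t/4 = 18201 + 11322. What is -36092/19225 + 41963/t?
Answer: -5068337667/2270011100 ≈ -2.2327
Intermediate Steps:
t = -118076 (t = 16 - 4*(18201 + 11322) = 16 - 4*29523 = 16 - 118092 = -118076)
-36092/19225 + 41963/t = -36092/19225 + 41963/(-118076) = -36092*1/19225 + 41963*(-1/118076) = -36092/19225 - 41963/118076 = -5068337667/2270011100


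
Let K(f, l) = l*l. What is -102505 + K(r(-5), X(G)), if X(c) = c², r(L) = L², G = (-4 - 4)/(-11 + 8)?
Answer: -8298809/81 ≈ -1.0245e+5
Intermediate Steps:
G = 8/3 (G = -8/(-3) = -8*(-⅓) = 8/3 ≈ 2.6667)
K(f, l) = l²
-102505 + K(r(-5), X(G)) = -102505 + ((8/3)²)² = -102505 + (64/9)² = -102505 + 4096/81 = -8298809/81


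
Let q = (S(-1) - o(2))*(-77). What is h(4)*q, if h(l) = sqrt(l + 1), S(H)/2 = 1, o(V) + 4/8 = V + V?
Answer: 231*sqrt(5)/2 ≈ 258.27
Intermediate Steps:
o(V) = -1/2 + 2*V (o(V) = -1/2 + (V + V) = -1/2 + 2*V)
S(H) = 2 (S(H) = 2*1 = 2)
h(l) = sqrt(1 + l)
q = 231/2 (q = (2 - (-1/2 + 2*2))*(-77) = (2 - (-1/2 + 4))*(-77) = (2 - 1*7/2)*(-77) = (2 - 7/2)*(-77) = -3/2*(-77) = 231/2 ≈ 115.50)
h(4)*q = sqrt(1 + 4)*(231/2) = sqrt(5)*(231/2) = 231*sqrt(5)/2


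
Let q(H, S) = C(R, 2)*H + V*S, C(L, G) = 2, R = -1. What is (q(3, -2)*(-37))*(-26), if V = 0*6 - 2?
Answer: 9620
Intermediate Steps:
V = -2 (V = 0 - 2 = -2)
q(H, S) = -2*S + 2*H (q(H, S) = 2*H - 2*S = -2*S + 2*H)
(q(3, -2)*(-37))*(-26) = ((-2*(-2) + 2*3)*(-37))*(-26) = ((4 + 6)*(-37))*(-26) = (10*(-37))*(-26) = -370*(-26) = 9620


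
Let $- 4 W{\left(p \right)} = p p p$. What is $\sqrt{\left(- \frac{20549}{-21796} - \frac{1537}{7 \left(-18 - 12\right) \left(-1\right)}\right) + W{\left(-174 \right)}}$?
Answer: $\frac{\sqrt{1724478785925068355}}{1144290} \approx 1147.6$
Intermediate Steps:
$W{\left(p \right)} = - \frac{p^{3}}{4}$ ($W{\left(p \right)} = - \frac{p p p}{4} = - \frac{p^{2} p}{4} = - \frac{p^{3}}{4}$)
$\sqrt{\left(- \frac{20549}{-21796} - \frac{1537}{7 \left(-18 - 12\right) \left(-1\right)}\right) + W{\left(-174 \right)}} = \sqrt{\left(- \frac{20549}{-21796} - \frac{1537}{7 \left(-18 - 12\right) \left(-1\right)}\right) - \frac{\left(-174\right)^{3}}{4}} = \sqrt{\left(\left(-20549\right) \left(- \frac{1}{21796}\right) - \frac{1537}{7 \left(\left(-30\right) \left(-1\right)\right)}\right) - -1317006} = \sqrt{\left(\frac{20549}{21796} - \frac{1537}{7 \cdot 30}\right) + 1317006} = \sqrt{\left(\frac{20549}{21796} - \frac{1537}{210}\right) + 1317006} = \sqrt{- \frac{14592581}{2288580} + 1317006} = \sqrt{\frac{3014058998899}{2288580}} = \frac{\sqrt{1724478785925068355}}{1144290}$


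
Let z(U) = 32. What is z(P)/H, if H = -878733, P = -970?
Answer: -32/878733 ≈ -3.6416e-5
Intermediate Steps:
z(P)/H = 32/(-878733) = 32*(-1/878733) = -32/878733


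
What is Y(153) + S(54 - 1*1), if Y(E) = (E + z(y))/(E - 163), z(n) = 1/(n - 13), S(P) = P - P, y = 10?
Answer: -229/15 ≈ -15.267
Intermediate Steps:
S(P) = 0
z(n) = 1/(-13 + n)
Y(E) = (-⅓ + E)/(-163 + E) (Y(E) = (E + 1/(-13 + 10))/(E - 163) = (E + 1/(-3))/(-163 + E) = (E - ⅓)/(-163 + E) = (-⅓ + E)/(-163 + E))
Y(153) + S(54 - 1*1) = (-⅓ + 153)/(-163 + 153) + 0 = (458/3)/(-10) + 0 = -⅒*458/3 + 0 = -229/15 + 0 = -229/15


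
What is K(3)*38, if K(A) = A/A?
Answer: 38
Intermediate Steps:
K(A) = 1
K(3)*38 = 1*38 = 38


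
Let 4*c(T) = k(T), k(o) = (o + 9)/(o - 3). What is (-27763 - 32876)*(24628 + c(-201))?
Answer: -1493431560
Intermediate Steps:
k(o) = (9 + o)/(-3 + o)
c(T) = (9 + T)/(4*(-3 + T)) (c(T) = ((9 + T)/(-3 + T))/4 = (9 + T)/(4*(-3 + T)))
(-27763 - 32876)*(24628 + c(-201)) = (-27763 - 32876)*(24628 + (9 - 201)/(4*(-3 - 201))) = -60639*(24628 + (¼)*(-192)/(-204)) = -60639*(24628 + (¼)*(-1/204)*(-192)) = -60639*(24628 + 4/17) = -60639*418680/17 = -1493431560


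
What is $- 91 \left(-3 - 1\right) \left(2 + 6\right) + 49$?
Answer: $2961$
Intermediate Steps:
$- 91 \left(-3 - 1\right) \left(2 + 6\right) + 49 = - 91 \left(\left(-4\right) 8\right) + 49 = \left(-91\right) \left(-32\right) + 49 = 2912 + 49 = 2961$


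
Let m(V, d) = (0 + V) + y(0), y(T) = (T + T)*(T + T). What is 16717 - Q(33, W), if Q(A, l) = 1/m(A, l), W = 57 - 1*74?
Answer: 551660/33 ≈ 16717.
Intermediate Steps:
y(T) = 4*T² (y(T) = (2*T)*(2*T) = 4*T²)
m(V, d) = V (m(V, d) = (0 + V) + 4*0² = V + 4*0 = V + 0 = V)
W = -17 (W = 57 - 74 = -17)
Q(A, l) = 1/A
16717 - Q(33, W) = 16717 - 1/33 = 551660/33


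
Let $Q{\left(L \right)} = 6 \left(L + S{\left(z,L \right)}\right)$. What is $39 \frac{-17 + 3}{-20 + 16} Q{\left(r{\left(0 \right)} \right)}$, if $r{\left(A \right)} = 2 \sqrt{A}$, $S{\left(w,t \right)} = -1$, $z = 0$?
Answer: $-819$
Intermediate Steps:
$Q{\left(L \right)} = -6 + 6 L$ ($Q{\left(L \right)} = 6 \left(L - 1\right) = 6 \left(-1 + L\right) = -6 + 6 L$)
$39 \frac{-17 + 3}{-20 + 16} Q{\left(r{\left(0 \right)} \right)} = 39 \frac{-17 + 3}{-20 + 16} \left(-6 + 6 \cdot 2 \sqrt{0}\right) = 39 \left(- \frac{14}{-4}\right) \left(-6 + 6 \cdot 2 \cdot 0\right) = 39 \left(\left(-14\right) \left(- \frac{1}{4}\right)\right) \left(-6 + 6 \cdot 0\right) = 39 \cdot \frac{7}{2} \left(-6 + 0\right) = \frac{273}{2} \left(-6\right) = -819$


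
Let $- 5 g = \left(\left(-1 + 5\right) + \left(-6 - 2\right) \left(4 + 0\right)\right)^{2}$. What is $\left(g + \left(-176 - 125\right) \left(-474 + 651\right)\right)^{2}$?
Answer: $\frac{71379274561}{25} \approx 2.8552 \cdot 10^{9}$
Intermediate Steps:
$g = - \frac{784}{5}$ ($g = - \frac{\left(\left(-1 + 5\right) + \left(-6 - 2\right) \left(4 + 0\right)\right)^{2}}{5} = - \frac{\left(4 - 32\right)^{2}}{5} = - \frac{\left(-28\right)^{2}}{5} = \left(- \frac{1}{5}\right) 784 = - \frac{784}{5} \approx -156.8$)
$\left(g + \left(-176 - 125\right) \left(-474 + 651\right)\right)^{2} = \left(- \frac{784}{5} + \left(-176 - 125\right) \left(-474 + 651\right)\right)^{2} = \left(- \frac{784}{5} - 53277\right)^{2} = \left(- \frac{267169}{5}\right)^{2} = \frac{71379274561}{25}$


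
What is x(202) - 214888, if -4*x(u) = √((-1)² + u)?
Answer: -214888 - √203/4 ≈ -2.1489e+5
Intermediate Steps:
x(u) = -√(1 + u)/4 (x(u) = -√((-1)² + u)/4 = -√(1 + u)/4)
x(202) - 214888 = -√(1 + 202)/4 - 214888 = -√203/4 - 214888 = -214888 - √203/4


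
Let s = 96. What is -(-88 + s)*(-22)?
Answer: 176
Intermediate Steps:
-(-88 + s)*(-22) = -(-88 + 96)*(-22) = -8*(-22) = -1*(-176) = 176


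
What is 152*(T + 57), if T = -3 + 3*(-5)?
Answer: 5928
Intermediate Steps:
T = -18 (T = -3 - 15 = -18)
152*(T + 57) = 152*(-18 + 57) = 152*39 = 5928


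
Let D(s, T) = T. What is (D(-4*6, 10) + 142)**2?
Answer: 23104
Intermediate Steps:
(D(-4*6, 10) + 142)**2 = (10 + 142)**2 = 152**2 = 23104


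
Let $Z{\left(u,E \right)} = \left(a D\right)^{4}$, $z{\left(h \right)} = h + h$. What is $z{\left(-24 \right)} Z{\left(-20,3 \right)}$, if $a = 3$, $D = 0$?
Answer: $0$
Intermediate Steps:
$z{\left(h \right)} = 2 h$
$Z{\left(u,E \right)} = 0$ ($Z{\left(u,E \right)} = \left(3 \cdot 0\right)^{4} = 0^{4} = 0$)
$z{\left(-24 \right)} Z{\left(-20,3 \right)} = 2 \left(-24\right) 0 = \left(-48\right) 0 = 0$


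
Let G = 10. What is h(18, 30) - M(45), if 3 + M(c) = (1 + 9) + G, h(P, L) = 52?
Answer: 35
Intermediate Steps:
M(c) = 17 (M(c) = -3 + ((1 + 9) + 10) = -3 + (10 + 10) = -3 + 20 = 17)
h(18, 30) - M(45) = 52 - 1*17 = 52 - 17 = 35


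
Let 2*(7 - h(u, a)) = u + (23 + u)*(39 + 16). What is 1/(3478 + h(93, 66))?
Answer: 2/497 ≈ 0.0040241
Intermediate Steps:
h(u, a) = -1251/2 - 28*u (h(u, a) = 7 - (u + (23 + u)*(39 + 16))/2 = 7 - (u + (23 + u)*55)/2 = 7 - (u + (1265 + 55*u))/2 = 7 - (1265 + 56*u)/2 = 7 + (-1265/2 - 28*u) = -1251/2 - 28*u)
1/(3478 + h(93, 66)) = 1/(3478 + (-1251/2 - 28*93)) = 1/(3478 + (-1251/2 - 2604)) = 1/(3478 - 6459/2) = 1/(497/2) = 2/497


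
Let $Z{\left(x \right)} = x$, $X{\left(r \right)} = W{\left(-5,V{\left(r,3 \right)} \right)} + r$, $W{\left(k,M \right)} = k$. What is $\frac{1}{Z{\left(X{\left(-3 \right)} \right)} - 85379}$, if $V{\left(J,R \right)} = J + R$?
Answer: $- \frac{1}{85387} \approx -1.1711 \cdot 10^{-5}$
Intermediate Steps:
$X{\left(r \right)} = -5 + r$
$\frac{1}{Z{\left(X{\left(-3 \right)} \right)} - 85379} = \frac{1}{\left(-5 - 3\right) - 85379} = \frac{1}{-8 - 85379} = \frac{1}{-85387} = - \frac{1}{85387}$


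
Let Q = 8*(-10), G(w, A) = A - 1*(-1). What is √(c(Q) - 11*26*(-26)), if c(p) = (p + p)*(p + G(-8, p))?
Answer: 2*√8219 ≈ 181.32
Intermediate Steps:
G(w, A) = 1 + A (G(w, A) = A + 1 = 1 + A)
Q = -80
c(p) = 2*p*(1 + 2*p) (c(p) = (p + p)*(p + (1 + p)) = (2*p)*(1 + 2*p) = 2*p*(1 + 2*p))
√(c(Q) - 11*26*(-26)) = √(2*(-80)*(1 + 2*(-80)) - 11*26*(-26)) = √(2*(-80)*(1 - 160) - 286*(-26)) = √(2*(-80)*(-159) + 7436) = √(25440 + 7436) = √32876 = 2*√8219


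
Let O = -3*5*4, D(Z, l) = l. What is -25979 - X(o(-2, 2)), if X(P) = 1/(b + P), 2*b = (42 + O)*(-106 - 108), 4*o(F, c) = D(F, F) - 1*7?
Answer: -199908409/7695 ≈ -25979.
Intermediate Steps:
o(F, c) = -7/4 + F/4 (o(F, c) = (F - 1*7)/4 = (F - 7)/4 = (-7 + F)/4 = -7/4 + F/4)
O = -60 (O = -15*4 = -60)
b = 1926 (b = ((42 - 60)*(-106 - 108))/2 = (-18*(-214))/2 = (½)*3852 = 1926)
X(P) = 1/(1926 + P)
-25979 - X(o(-2, 2)) = -25979 - 1/(1926 + (-7/4 + (¼)*(-2))) = -25979 - 1/(1926 + (-7/4 - ½)) = -25979 - 1/(1926 - 9/4) = -25979 - 1/7695/4 = -25979 - 1*4/7695 = -25979 - 4/7695 = -199908409/7695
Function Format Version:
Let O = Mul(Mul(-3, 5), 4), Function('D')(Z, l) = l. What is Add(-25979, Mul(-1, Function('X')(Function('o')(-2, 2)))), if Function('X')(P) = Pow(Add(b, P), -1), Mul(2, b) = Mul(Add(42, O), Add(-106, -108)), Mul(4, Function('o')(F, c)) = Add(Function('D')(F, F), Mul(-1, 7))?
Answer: Rational(-199908409, 7695) ≈ -25979.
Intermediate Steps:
Function('o')(F, c) = Add(Rational(-7, 4), Mul(Rational(1, 4), F)) (Function('o')(F, c) = Mul(Rational(1, 4), Add(F, Mul(-1, 7))) = Mul(Rational(1, 4), Add(F, -7)) = Mul(Rational(1, 4), Add(-7, F)) = Add(Rational(-7, 4), Mul(Rational(1, 4), F)))
O = -60 (O = Mul(-15, 4) = -60)
b = 1926 (b = Mul(Rational(1, 2), Mul(Add(42, -60), Add(-106, -108))) = Mul(Rational(1, 2), Mul(-18, -214)) = Mul(Rational(1, 2), 3852) = 1926)
Function('X')(P) = Pow(Add(1926, P), -1)
Add(-25979, Mul(-1, Function('X')(Function('o')(-2, 2)))) = Add(-25979, Mul(-1, Pow(Add(1926, Add(Rational(-7, 4), Mul(Rational(1, 4), -2))), -1))) = Add(-25979, Mul(-1, Pow(Add(1926, Add(Rational(-7, 4), Rational(-1, 2))), -1))) = Add(-25979, Mul(-1, Pow(Add(1926, Rational(-9, 4)), -1))) = Add(-25979, Mul(-1, Pow(Rational(7695, 4), -1))) = Add(-25979, Mul(-1, Rational(4, 7695))) = Add(-25979, Rational(-4, 7695)) = Rational(-199908409, 7695)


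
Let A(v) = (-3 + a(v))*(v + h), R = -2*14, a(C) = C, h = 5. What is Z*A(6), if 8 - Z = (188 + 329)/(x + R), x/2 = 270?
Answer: 118107/512 ≈ 230.68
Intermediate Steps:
x = 540 (x = 2*270 = 540)
R = -28
A(v) = (-3 + v)*(5 + v) (A(v) = (-3 + v)*(v + 5) = (-3 + v)*(5 + v))
Z = 3579/512 (Z = 8 - (188 + 329)/(540 - 28) = 8 - 517/512 = 3579/512 ≈ 6.9902)
Z*A(6) = 3579*(-15 + 6² + 2*6)/512 = 3579*(-15 + 36 + 12)/512 = (3579/512)*33 = 118107/512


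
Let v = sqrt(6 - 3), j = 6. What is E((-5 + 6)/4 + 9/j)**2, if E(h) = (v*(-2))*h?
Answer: 147/4 ≈ 36.750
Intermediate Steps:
v = sqrt(3) ≈ 1.7320
E(h) = -2*h*sqrt(3) (E(h) = (sqrt(3)*(-2))*h = (-2*sqrt(3))*h = -2*h*sqrt(3))
E((-5 + 6)/4 + 9/j)**2 = (-2*((-5 + 6)/4 + 9/6)*sqrt(3))**2 = (-2*(1*(1/4) + 9*(1/6))*sqrt(3))**2 = (-2*(1/4 + 3/2)*sqrt(3))**2 = (-2*7/4*sqrt(3))**2 = (-7*sqrt(3)/2)**2 = 147/4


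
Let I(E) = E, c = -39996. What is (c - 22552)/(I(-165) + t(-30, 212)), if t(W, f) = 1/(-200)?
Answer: 12509600/33001 ≈ 379.07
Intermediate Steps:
t(W, f) = -1/200
(c - 22552)/(I(-165) + t(-30, 212)) = (-39996 - 22552)/(-165 - 1/200) = -62548/(-33001/200) = -62548*(-200/33001) = 12509600/33001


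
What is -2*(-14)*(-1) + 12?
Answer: -16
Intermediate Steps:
-2*(-14)*(-1) + 12 = 28*(-1) + 12 = -28 + 12 = -16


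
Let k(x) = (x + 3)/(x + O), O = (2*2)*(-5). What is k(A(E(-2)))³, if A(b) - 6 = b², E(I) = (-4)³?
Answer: 69173457625/68017239368 ≈ 1.0170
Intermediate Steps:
E(I) = -64
O = -20 (O = 4*(-5) = -20)
A(b) = 6 + b²
k(x) = (3 + x)/(-20 + x) (k(x) = (x + 3)/(x - 20) = (3 + x)/(-20 + x))
k(A(E(-2)))³ = ((3 + (6 + (-64)²))/(-20 + (6 + (-64)²)))³ = ((3 + (6 + 4096))/(-20 + (6 + 4096)))³ = ((3 + 4102)/(-20 + 4102))³ = (4105/4082)³ = 69173457625/68017239368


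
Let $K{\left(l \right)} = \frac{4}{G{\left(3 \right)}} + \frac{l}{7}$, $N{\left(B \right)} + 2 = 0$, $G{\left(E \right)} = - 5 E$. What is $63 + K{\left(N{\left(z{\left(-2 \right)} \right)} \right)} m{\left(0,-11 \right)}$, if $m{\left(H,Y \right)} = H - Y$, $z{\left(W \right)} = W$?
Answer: $\frac{5977}{105} \approx 56.924$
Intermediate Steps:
$N{\left(B \right)} = -2$ ($N{\left(B \right)} = -2 + 0 = -2$)
$K{\left(l \right)} = - \frac{4}{15} + \frac{l}{7}$ ($K{\left(l \right)} = \frac{4}{\left(-5\right) 3} + \frac{l}{7} = \frac{4}{-15} + l \frac{1}{7} = 4 \left(- \frac{1}{15}\right) + \frac{l}{7} = - \frac{4}{15} + \frac{l}{7}$)
$63 + K{\left(N{\left(z{\left(-2 \right)} \right)} \right)} m{\left(0,-11 \right)} = 63 + \left(- \frac{4}{15} + \frac{1}{7} \left(-2\right)\right) \left(0 - -11\right) = 63 + \left(- \frac{4}{15} - \frac{2}{7}\right) \left(0 + 11\right) = 63 - \frac{638}{105} = \frac{5977}{105}$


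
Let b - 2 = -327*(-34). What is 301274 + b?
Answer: 312394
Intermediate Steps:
b = 11120 (b = 2 - 327*(-34) = 2 + 11118 = 11120)
301274 + b = 301274 + 11120 = 312394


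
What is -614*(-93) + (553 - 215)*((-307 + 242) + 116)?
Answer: 74340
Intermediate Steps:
-614*(-93) + (553 - 215)*((-307 + 242) + 116) = 57102 + 338*(-65 + 116) = 57102 + 338*51 = 57102 + 17238 = 74340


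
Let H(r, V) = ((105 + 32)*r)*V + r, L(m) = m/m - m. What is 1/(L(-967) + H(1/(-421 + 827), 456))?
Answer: 406/455481 ≈ 0.00089137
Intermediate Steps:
L(m) = 1 - m
H(r, V) = r + 137*V*r (H(r, V) = (137*r)*V + r = 137*V*r + r = r + 137*V*r)
1/(L(-967) + H(1/(-421 + 827), 456)) = 1/((1 - 1*(-967)) + (1 + 137*456)/(-421 + 827)) = 1/((1 + 967) + (1 + 62472)/406) = 1/(968 + (1/406)*62473) = 1/(968 + 62473/406) = 1/(455481/406) = 406/455481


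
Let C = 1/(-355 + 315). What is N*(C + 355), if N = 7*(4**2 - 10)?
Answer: 298179/20 ≈ 14909.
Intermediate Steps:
C = -1/40 (C = 1/(-40) = -1/40 ≈ -0.025000)
N = 42 (N = 7*(16 - 10) = 7*6 = 42)
N*(C + 355) = 42*(-1/40 + 355) = 42*(14199/40) = 298179/20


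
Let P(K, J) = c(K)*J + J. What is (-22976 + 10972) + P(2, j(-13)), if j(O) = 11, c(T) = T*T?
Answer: -11949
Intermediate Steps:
c(T) = T²
P(K, J) = J + J*K² (P(K, J) = K²*J + J = J*K² + J = J + J*K²)
(-22976 + 10972) + P(2, j(-13)) = (-22976 + 10972) + 11*(1 + 2²) = -12004 + 11*(1 + 4) = -12004 + 11*5 = -12004 + 55 = -11949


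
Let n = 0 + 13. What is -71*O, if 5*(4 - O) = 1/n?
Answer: -18389/65 ≈ -282.91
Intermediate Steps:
n = 13
O = 259/65 (O = 4 - ⅕/13 = 4 - ⅕*1/13 = 4 - 1/65 = 259/65 ≈ 3.9846)
-71*O = -71*259/65 = -18389/65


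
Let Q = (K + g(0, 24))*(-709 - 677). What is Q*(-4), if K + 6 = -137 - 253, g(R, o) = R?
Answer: -2195424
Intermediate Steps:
K = -396 (K = -6 + (-137 - 253) = -6 - 390 = -396)
Q = 548856 (Q = (-396 + 0)*(-709 - 677) = -396*(-1386) = 548856)
Q*(-4) = 548856*(-4) = -2195424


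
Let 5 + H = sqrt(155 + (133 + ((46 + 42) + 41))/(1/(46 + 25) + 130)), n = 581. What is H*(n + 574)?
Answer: -5775 + 385*sqrt(13379476017)/3077 ≈ 8697.8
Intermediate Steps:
H = -5 + sqrt(13379476017)/9231 (H = -5 + sqrt(155 + (133 + ((46 + 42) + 41))/(1/(46 + 25) + 130)) = -5 + sqrt(155 + (133 + (88 + 41))/(1/71 + 130)) = -5 + sqrt(155 + (133 + 129)/(1/71 + 130)) = -5 + sqrt(155 + 262/(9231/71)) = -5 + sqrt(155 + 262*(71/9231)) = -5 + sqrt(155 + 18602/9231) = -5 + sqrt(1449407/9231) = -5 + sqrt(13379476017)/9231 ≈ 7.5306)
H*(n + 574) = (-5 + sqrt(13379476017)/9231)*(581 + 574) = (-5 + sqrt(13379476017)/9231)*1155 = -5775 + 385*sqrt(13379476017)/3077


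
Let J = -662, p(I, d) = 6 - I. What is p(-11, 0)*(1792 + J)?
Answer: 19210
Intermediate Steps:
p(-11, 0)*(1792 + J) = (6 - 1*(-11))*(1792 - 662) = (6 + 11)*1130 = 17*1130 = 19210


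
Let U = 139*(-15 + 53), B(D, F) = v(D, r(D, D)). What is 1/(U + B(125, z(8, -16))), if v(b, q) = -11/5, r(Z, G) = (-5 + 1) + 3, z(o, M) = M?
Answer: 5/26399 ≈ 0.00018940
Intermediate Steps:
r(Z, G) = -1 (r(Z, G) = -4 + 3 = -1)
v(b, q) = -11/5 (v(b, q) = -11*⅕ = -11/5)
B(D, F) = -11/5
U = 5282 (U = 139*38 = 5282)
1/(U + B(125, z(8, -16))) = 1/(5282 - 11/5) = 1/(26399/5) = 5/26399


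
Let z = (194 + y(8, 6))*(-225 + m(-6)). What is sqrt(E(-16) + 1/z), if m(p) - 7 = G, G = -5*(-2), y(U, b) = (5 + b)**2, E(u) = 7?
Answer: sqrt(208680745)/5460 ≈ 2.6457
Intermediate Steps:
G = 10
m(p) = 17 (m(p) = 7 + 10 = 17)
z = -65520 (z = (194 + (5 + 6)**2)*(-225 + 17) = (194 + 11**2)*(-208) = (194 + 121)*(-208) = 315*(-208) = -65520)
sqrt(E(-16) + 1/z) = sqrt(7 + 1/(-65520)) = sqrt(7 - 1/65520) = sqrt(458639/65520) = sqrt(208680745)/5460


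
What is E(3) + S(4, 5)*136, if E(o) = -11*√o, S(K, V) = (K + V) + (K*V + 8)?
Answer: 5032 - 11*√3 ≈ 5012.9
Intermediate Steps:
S(K, V) = 8 + K + V + K*V (S(K, V) = (K + V) + (8 + K*V) = 8 + K + V + K*V)
E(3) + S(4, 5)*136 = -11*√3 + (8 + 4 + 5 + 4*5)*136 = -11*√3 + (8 + 4 + 5 + 20)*136 = -11*√3 + 37*136 = -11*√3 + 5032 = 5032 - 11*√3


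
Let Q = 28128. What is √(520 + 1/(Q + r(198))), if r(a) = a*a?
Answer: √589367785953/33666 ≈ 22.803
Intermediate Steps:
r(a) = a²
√(520 + 1/(Q + r(198))) = √(520 + 1/(28128 + 198²)) = √(520 + 1/(28128 + 39204)) = √(520 + 1/67332) = √(35012641/67332) = √589367785953/33666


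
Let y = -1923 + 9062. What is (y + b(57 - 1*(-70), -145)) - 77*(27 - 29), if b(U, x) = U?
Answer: 7420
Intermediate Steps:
y = 7139
(y + b(57 - 1*(-70), -145)) - 77*(27 - 29) = (7139 + (57 - 1*(-70))) - 77*(27 - 29) = (7139 + (57 + 70)) - 77*(-2) = (7139 + 127) + 154 = 7266 + 154 = 7420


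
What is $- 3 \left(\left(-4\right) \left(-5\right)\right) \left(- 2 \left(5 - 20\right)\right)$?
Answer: $-1800$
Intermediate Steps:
$- 3 \left(\left(-4\right) \left(-5\right)\right) \left(- 2 \left(5 - 20\right)\right) = \left(-3\right) 20 \left(\left(-2\right) \left(-15\right)\right) = \left(-60\right) 30 = -1800$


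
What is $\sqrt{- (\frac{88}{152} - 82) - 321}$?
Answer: $\frac{2 i \sqrt{21622}}{19} \approx 15.478 i$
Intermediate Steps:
$\sqrt{- (\frac{88}{152} - 82) - 321} = \sqrt{- (88 \cdot \frac{1}{152} - 82) - 321} = \sqrt{- (\frac{11}{19} - 82) - 321} = \sqrt{\left(-1\right) \left(- \frac{1547}{19}\right) - 321} = \sqrt{\frac{1547}{19} - 321} = \sqrt{- \frac{4552}{19}} = \frac{2 i \sqrt{21622}}{19}$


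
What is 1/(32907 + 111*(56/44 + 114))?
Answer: 11/502725 ≈ 2.1881e-5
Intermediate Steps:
1/(32907 + 111*(56/44 + 114)) = 1/(32907 + 111*(56*(1/44) + 114)) = 1/(32907 + 111*(14/11 + 114)) = 1/(32907 + 111*(1268/11)) = 1/(32907 + 140748/11) = 1/(502725/11) = 11/502725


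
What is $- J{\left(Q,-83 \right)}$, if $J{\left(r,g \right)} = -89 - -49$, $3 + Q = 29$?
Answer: $40$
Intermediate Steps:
$Q = 26$ ($Q = -3 + 29 = 26$)
$J{\left(r,g \right)} = -40$ ($J{\left(r,g \right)} = -89 + 49 = -40$)
$- J{\left(Q,-83 \right)} = \left(-1\right) \left(-40\right) = 40$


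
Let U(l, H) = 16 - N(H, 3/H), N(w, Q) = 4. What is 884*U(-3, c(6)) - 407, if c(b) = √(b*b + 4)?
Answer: 10201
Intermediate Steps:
c(b) = √(4 + b²) (c(b) = √(b² + 4) = √(4 + b²))
U(l, H) = 12 (U(l, H) = 16 - 1*4 = 16 - 4 = 12)
884*U(-3, c(6)) - 407 = 884*12 - 407 = 10608 - 407 = 10201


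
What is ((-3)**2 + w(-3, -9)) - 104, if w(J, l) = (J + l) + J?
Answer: -110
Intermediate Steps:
w(J, l) = l + 2*J
((-3)**2 + w(-3, -9)) - 104 = ((-3)**2 + (-9 + 2*(-3))) - 104 = (9 + (-9 - 6)) - 104 = (9 - 15) - 104 = -6 - 104 = -110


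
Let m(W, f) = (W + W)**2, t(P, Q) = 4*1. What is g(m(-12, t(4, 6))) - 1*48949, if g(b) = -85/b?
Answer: -28194709/576 ≈ -48949.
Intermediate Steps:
t(P, Q) = 4
m(W, f) = 4*W**2 (m(W, f) = (2*W)**2 = 4*W**2)
g(m(-12, t(4, 6))) - 1*48949 = -85/(4*(-12)**2) - 1*48949 = -85/(4*144) - 48949 = -85/576 - 48949 = -28194709/576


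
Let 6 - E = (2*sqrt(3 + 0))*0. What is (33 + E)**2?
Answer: 1521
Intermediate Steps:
E = 6 (E = 6 - 2*sqrt(3 + 0)*0 = 6 - 2*sqrt(3)*0 = 6 - 1*0 = 6 + 0 = 6)
(33 + E)**2 = (33 + 6)**2 = 39**2 = 1521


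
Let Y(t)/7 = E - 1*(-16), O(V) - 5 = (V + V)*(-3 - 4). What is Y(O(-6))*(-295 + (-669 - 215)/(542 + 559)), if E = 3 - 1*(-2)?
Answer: -15958271/367 ≈ -43483.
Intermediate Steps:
E = 5 (E = 3 + 2 = 5)
O(V) = 5 - 14*V (O(V) = 5 + (V + V)*(-3 - 4) = 5 + (2*V)*(-7) = 5 - 14*V)
Y(t) = 147 (Y(t) = 7*(5 - 1*(-16)) = 7*(5 + 16) = 7*21 = 147)
Y(O(-6))*(-295 + (-669 - 215)/(542 + 559)) = 147*(-295 + (-669 - 215)/(542 + 559)) = 147*(-295 - 884/1101) = 147*(-325679/1101) = -15958271/367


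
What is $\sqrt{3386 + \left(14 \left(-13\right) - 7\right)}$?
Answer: $\sqrt{3197} \approx 56.542$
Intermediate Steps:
$\sqrt{3386 + \left(14 \left(-13\right) - 7\right)} = \sqrt{3386 - 189} = \sqrt{3197}$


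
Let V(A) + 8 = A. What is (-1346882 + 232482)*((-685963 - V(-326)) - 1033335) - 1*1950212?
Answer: 1915611531388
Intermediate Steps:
V(A) = -8 + A
(-1346882 + 232482)*((-685963 - V(-326)) - 1033335) - 1*1950212 = (-1346882 + 232482)*((-685963 - (-8 - 326)) - 1033335) - 1*1950212 = -1114400*((-685963 - 1*(-334)) - 1033335) - 1950212 = -1114400*((-685963 + 334) - 1033335) - 1950212 = -1114400*(-685629 - 1033335) - 1950212 = -1114400*(-1718964) - 1950212 = 1915613481600 - 1950212 = 1915611531388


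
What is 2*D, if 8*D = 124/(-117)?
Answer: -31/117 ≈ -0.26496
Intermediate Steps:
D = -31/234 (D = (124/(-117))/8 = (124*(-1/117))/8 = (1/8)*(-124/117) = -31/234 ≈ -0.13248)
2*D = 2*(-31/234) = -31/117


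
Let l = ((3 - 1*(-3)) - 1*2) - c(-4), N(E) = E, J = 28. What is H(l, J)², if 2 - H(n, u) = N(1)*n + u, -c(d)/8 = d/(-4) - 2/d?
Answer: 1764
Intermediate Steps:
c(d) = 2*d + 16/d (c(d) = -8*(d/(-4) - 2/d) = -8*(d*(-¼) - 2/d) = -8*(-d/4 - 2/d) = -8*(-2/d - d/4) = 2*d + 16/d)
l = 16 (l = ((3 - 1*(-3)) - 1*2) - (2*(-4) + 16/(-4)) = ((3 + 3) - 2) - (-8 + 16*(-¼)) = (6 - 2) - (-8 - 4) = 4 - 1*(-12) = 4 + 12 = 16)
H(n, u) = 2 - n - u (H(n, u) = 2 - (1*n + u) = 2 - (n + u) = 2 + (-n - u) = 2 - n - u)
H(l, J)² = (2 - 1*16 - 1*28)² = (2 - 16 - 28)² = (-42)² = 1764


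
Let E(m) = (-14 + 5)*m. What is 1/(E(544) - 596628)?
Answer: -1/601524 ≈ -1.6624e-6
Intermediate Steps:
E(m) = -9*m
1/(E(544) - 596628) = 1/(-9*544 - 596628) = 1/(-4896 - 596628) = 1/(-601524) = -1/601524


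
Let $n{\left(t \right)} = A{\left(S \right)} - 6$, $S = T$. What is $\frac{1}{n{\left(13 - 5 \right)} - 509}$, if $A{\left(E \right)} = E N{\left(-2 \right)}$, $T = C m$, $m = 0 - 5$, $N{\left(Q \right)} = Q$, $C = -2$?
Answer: $- \frac{1}{535} \approx -0.0018692$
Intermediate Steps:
$m = -5$ ($m = 0 - 5 = -5$)
$T = 10$ ($T = \left(-2\right) \left(-5\right) = 10$)
$S = 10$
$A{\left(E \right)} = - 2 E$ ($A{\left(E \right)} = E \left(-2\right) = - 2 E$)
$n{\left(t \right)} = -26$ ($n{\left(t \right)} = \left(-2\right) 10 - 6 = -20 - 6 = -26$)
$\frac{1}{n{\left(13 - 5 \right)} - 509} = \frac{1}{-26 - 509} = \frac{1}{-535} = - \frac{1}{535}$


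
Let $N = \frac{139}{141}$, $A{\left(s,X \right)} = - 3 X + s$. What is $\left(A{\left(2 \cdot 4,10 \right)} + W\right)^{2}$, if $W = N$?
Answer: $\frac{8779369}{19881} \approx 441.6$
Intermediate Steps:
$A{\left(s,X \right)} = s - 3 X$
$N = \frac{139}{141}$ ($N = 139 \cdot \frac{1}{141} = \frac{139}{141} \approx 0.98582$)
$W = \frac{139}{141} \approx 0.98582$
$\left(A{\left(2 \cdot 4,10 \right)} + W\right)^{2} = \left(\left(2 \cdot 4 - 30\right) + \frac{139}{141}\right)^{2} = \left(\left(8 - 30\right) + \frac{139}{141}\right)^{2} = \left(-22 + \frac{139}{141}\right)^{2} = \left(- \frac{2963}{141}\right)^{2} = \frac{8779369}{19881}$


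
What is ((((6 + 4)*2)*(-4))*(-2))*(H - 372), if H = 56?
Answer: -50560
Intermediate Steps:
((((6 + 4)*2)*(-4))*(-2))*(H - 372) = ((((6 + 4)*2)*(-4))*(-2))*(56 - 372) = (((10*2)*(-4))*(-2))*(-316) = ((20*(-4))*(-2))*(-316) = -80*(-2)*(-316) = 160*(-316) = -50560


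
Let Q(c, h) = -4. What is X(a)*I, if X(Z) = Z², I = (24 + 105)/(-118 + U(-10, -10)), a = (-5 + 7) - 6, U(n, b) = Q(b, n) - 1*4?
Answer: -344/21 ≈ -16.381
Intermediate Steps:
U(n, b) = -8 (U(n, b) = -4 - 1*4 = -4 - 4 = -8)
a = -4 (a = 2 - 6 = -4)
I = -43/42 (I = (24 + 105)/(-118 - 8) = 129/(-126) = 129*(-1/126) = -43/42 ≈ -1.0238)
X(a)*I = (-4)²*(-43/42) = 16*(-43/42) = -344/21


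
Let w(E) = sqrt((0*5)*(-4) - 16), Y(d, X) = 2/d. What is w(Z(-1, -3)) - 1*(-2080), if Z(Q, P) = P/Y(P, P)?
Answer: 2080 + 4*I ≈ 2080.0 + 4.0*I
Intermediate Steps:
Z(Q, P) = P**2/2 (Z(Q, P) = P/((2/P)) = P*(P/2) = P**2/2)
w(E) = 4*I (w(E) = sqrt(0*(-4) - 16) = sqrt(0 - 16) = sqrt(-16) = 4*I)
w(Z(-1, -3)) - 1*(-2080) = 4*I - 1*(-2080) = 4*I + 2080 = 2080 + 4*I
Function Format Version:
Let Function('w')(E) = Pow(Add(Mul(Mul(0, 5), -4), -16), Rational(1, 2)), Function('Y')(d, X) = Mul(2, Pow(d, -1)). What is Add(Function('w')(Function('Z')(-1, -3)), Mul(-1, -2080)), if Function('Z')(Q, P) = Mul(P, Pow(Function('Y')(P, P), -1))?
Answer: Add(2080, Mul(4, I)) ≈ Add(2080.0, Mul(4.0000, I))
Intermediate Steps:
Function('Z')(Q, P) = Mul(Rational(1, 2), Pow(P, 2)) (Function('Z')(Q, P) = Mul(P, Pow(Mul(2, Pow(P, -1)), -1)) = Mul(P, Mul(Rational(1, 2), P)) = Mul(Rational(1, 2), Pow(P, 2)))
Function('w')(E) = Mul(4, I) (Function('w')(E) = Pow(Add(Mul(0, -4), -16), Rational(1, 2)) = Pow(Add(0, -16), Rational(1, 2)) = Pow(-16, Rational(1, 2)) = Mul(4, I))
Add(Function('w')(Function('Z')(-1, -3)), Mul(-1, -2080)) = Add(Mul(4, I), Mul(-1, -2080)) = Add(Mul(4, I), 2080) = Add(2080, Mul(4, I))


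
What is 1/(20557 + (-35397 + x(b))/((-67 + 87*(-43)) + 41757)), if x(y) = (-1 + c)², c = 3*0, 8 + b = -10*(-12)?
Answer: 37949/780082197 ≈ 4.8647e-5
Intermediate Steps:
b = 112 (b = -8 - 10*(-12) = -8 + 120 = 112)
c = 0
x(y) = 1 (x(y) = (-1 + 0)² = (-1)² = 1)
1/(20557 + (-35397 + x(b))/((-67 + 87*(-43)) + 41757)) = 1/(20557 + (-35397 + 1)/((-67 + 87*(-43)) + 41757)) = 1/(20557 - 35396/((-67 - 3741) + 41757)) = 1/(20557 - 35396/(-3808 + 41757)) = 1/(20557 - 35396/37949) = 1/(780082197/37949) = 37949/780082197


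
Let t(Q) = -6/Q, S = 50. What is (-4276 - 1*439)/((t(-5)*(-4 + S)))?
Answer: -1025/12 ≈ -85.417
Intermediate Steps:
(-4276 - 1*439)/((t(-5)*(-4 + S))) = (-4276 - 1*439)/(((-6/(-5))*(-4 + 50))) = (-4276 - 439)/((-6*(-1/5)*46)) = -4715/((6/5)*46) = -4715/276/5 = -4715*5/276 = -1025/12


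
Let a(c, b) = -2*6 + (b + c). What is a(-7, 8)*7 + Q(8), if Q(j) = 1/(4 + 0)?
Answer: -307/4 ≈ -76.750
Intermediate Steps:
a(c, b) = -12 + b + c (a(c, b) = -12 + (b + c) = -12 + b + c)
Q(j) = ¼ (Q(j) = 1/4 = ¼)
a(-7, 8)*7 + Q(8) = (-12 + 8 - 7)*7 + ¼ = -11*7 + ¼ = -77 + ¼ = -307/4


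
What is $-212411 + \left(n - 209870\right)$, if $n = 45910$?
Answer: $-376371$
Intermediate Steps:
$-212411 + \left(n - 209870\right) = -212411 + \left(45910 - 209870\right) = -212411 - 163960 = -376371$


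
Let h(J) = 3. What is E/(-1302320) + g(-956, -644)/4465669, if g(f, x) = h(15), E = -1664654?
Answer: 3716898835243/2907865026040 ≈ 1.2782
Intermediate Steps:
g(f, x) = 3
E/(-1302320) + g(-956, -644)/4465669 = -1664654/(-1302320) + 3/4465669 = -1664654*(-1/1302320) + 3*(1/4465669) = 832327/651160 + 3/4465669 = 3716898835243/2907865026040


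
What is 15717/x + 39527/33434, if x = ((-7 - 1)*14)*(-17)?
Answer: 300370793/31829168 ≈ 9.4370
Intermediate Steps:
x = 1904 (x = -8*14*(-17) = -112*(-17) = 1904)
15717/x + 39527/33434 = 15717/1904 + 39527/33434 = 300370793/31829168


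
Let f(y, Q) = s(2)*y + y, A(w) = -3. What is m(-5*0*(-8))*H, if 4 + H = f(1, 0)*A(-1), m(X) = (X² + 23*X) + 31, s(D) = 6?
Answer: -775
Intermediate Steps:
f(y, Q) = 7*y (f(y, Q) = 6*y + y = 7*y)
m(X) = 31 + X² + 23*X
H = -25 (H = -4 + (7*1)*(-3) = -4 + 7*(-3) = -4 - 21 = -25)
m(-5*0*(-8))*H = (31 + (-5*0*(-8))² + 23*(-5*0*(-8)))*(-25) = (31 + (0*(-8))² + 23*(0*(-8)))*(-25) = (31 + 0² + 23*0)*(-25) = (31 + 0 + 0)*(-25) = 31*(-25) = -775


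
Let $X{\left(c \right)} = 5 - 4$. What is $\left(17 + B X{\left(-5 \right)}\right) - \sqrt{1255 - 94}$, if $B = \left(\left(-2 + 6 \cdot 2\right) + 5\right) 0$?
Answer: $17 - 3 \sqrt{129} \approx -17.073$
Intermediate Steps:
$B = 0$ ($B = \left(\left(-2 + 12\right) + 5\right) 0 = \left(10 + 5\right) 0 = 15 \cdot 0 = 0$)
$X{\left(c \right)} = 1$ ($X{\left(c \right)} = 5 - 4 = 1$)
$\left(17 + B X{\left(-5 \right)}\right) - \sqrt{1255 - 94} = \left(17 + 0 \cdot 1\right) - \sqrt{1255 - 94} = \left(17 + 0\right) - \sqrt{1161} = 17 - 3 \sqrt{129}$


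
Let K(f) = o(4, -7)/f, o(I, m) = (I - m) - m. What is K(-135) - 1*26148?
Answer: -392222/15 ≈ -26148.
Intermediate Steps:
o(I, m) = I - 2*m
K(f) = 18/f (K(f) = (4 - 2*(-7))/f = (4 + 14)/f = 18/f)
K(-135) - 1*26148 = 18/(-135) - 1*26148 = 18*(-1/135) - 26148 = -2/15 - 26148 = -392222/15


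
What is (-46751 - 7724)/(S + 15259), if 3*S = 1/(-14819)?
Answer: -2421795075/678369362 ≈ -3.5700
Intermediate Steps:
S = -1/44457 (S = (⅓)/(-14819) = (⅓)*(-1/14819) = -1/44457 ≈ -2.2494e-5)
(-46751 - 7724)/(S + 15259) = (-46751 - 7724)/(-1/44457 + 15259) = -54475/678369362/44457 = -54475*44457/678369362 = -2421795075/678369362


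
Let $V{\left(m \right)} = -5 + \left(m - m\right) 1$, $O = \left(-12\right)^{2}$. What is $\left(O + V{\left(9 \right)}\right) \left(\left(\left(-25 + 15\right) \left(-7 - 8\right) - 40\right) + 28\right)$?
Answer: $19182$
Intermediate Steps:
$O = 144$
$V{\left(m \right)} = -5$ ($V{\left(m \right)} = -5 + 0 \cdot 1 = -5 + 0 = -5$)
$\left(O + V{\left(9 \right)}\right) \left(\left(\left(-25 + 15\right) \left(-7 - 8\right) - 40\right) + 28\right) = \left(144 - 5\right) \left(\left(\left(-25 + 15\right) \left(-7 - 8\right) - 40\right) + 28\right) = 139 \left(\left(\left(-10\right) \left(-15\right) - 40\right) + 28\right) = 139 \left(\left(150 - 40\right) + 28\right) = 139 \left(110 + 28\right) = 139 \cdot 138 = 19182$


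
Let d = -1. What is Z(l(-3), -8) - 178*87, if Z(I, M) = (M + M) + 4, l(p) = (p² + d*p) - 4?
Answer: -15498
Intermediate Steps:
l(p) = -4 + p² - p (l(p) = (p² - p) - 4 = -4 + p² - p)
Z(I, M) = 4 + 2*M (Z(I, M) = 2*M + 4 = 4 + 2*M)
Z(l(-3), -8) - 178*87 = (4 + 2*(-8)) - 178*87 = (4 - 16) - 15486 = -12 - 15486 = -15498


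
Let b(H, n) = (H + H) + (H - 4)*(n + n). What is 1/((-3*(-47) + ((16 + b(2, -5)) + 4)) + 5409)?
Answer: 1/5594 ≈ 0.00017876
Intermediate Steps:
b(H, n) = 2*H + 2*n*(-4 + H) (b(H, n) = 2*H + (-4 + H)*(2*n) = 2*H + 2*n*(-4 + H))
1/((-3*(-47) + ((16 + b(2, -5)) + 4)) + 5409) = 1/((-3*(-47) + ((16 + (-8*(-5) + 2*2 + 2*2*(-5))) + 4)) + 5409) = 1/((141 + ((16 + (40 + 4 - 20)) + 4)) + 5409) = 1/((141 + ((16 + 24) + 4)) + 5409) = 1/((141 + (40 + 4)) + 5409) = 1/((141 + 44) + 5409) = 1/(185 + 5409) = 1/5594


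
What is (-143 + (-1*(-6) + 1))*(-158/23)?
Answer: 21488/23 ≈ 934.26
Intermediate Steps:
(-143 + (-1*(-6) + 1))*(-158/23) = (-143 + (6 + 1))*(-158*1/23) = (-143 + 7)*(-158/23) = -136*(-158/23) = 21488/23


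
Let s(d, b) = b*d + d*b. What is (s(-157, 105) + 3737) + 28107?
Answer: -1126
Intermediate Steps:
s(d, b) = 2*b*d (s(d, b) = b*d + b*d = 2*b*d)
(s(-157, 105) + 3737) + 28107 = (2*105*(-157) + 3737) + 28107 = (-32970 + 3737) + 28107 = -29233 + 28107 = -1126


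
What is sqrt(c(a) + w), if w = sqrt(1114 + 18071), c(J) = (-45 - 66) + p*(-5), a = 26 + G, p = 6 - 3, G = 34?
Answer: sqrt(-126 + sqrt(19185)) ≈ 3.5369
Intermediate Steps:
p = 3
a = 60 (a = 26 + 34 = 60)
c(J) = -126 (c(J) = (-45 - 66) + 3*(-5) = -111 - 15 = -126)
w = sqrt(19185) ≈ 138.51
sqrt(c(a) + w) = sqrt(-126 + sqrt(19185))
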